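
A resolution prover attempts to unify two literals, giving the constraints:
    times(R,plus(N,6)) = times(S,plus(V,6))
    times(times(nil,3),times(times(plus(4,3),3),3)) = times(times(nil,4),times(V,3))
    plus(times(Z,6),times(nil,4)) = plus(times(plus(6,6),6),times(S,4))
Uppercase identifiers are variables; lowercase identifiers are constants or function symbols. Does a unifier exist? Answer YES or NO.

NO

Decompose times/2: R = S,  plus(N,6) = plus(V,6).
Bind R := S; no other remaining equation mentions R.
Decompose plus/2: N = V,  6 = 6.
Bind N := V; no other remaining equation mentions N.
Delete trivial equation 6 = 6.
Decompose times/2: times(nil,3) = times(nil,4),  times(times(plus(4,3),3),3) = times(V,3).
Decompose times/2: nil = nil,  3 = 4.
Delete trivial equation nil = nil.
Clash: constants 3 and 4 differ; no unifier exists.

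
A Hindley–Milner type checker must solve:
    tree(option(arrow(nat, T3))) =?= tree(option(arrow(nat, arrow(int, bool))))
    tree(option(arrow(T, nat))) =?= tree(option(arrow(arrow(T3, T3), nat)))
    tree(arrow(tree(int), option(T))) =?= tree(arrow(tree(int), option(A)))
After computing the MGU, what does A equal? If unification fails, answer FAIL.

Decompose tree/1: option(arrow(nat, T3)) =?= option(arrow(nat, arrow(int, bool))).
Decompose option/1: arrow(nat, T3) =?= arrow(nat, arrow(int, bool)).
Decompose arrow/2: nat =?= nat,  T3 =?= arrow(int, bool).
Delete trivial equation nat =?= nat.
Bind T3 := arrow(int, bool); substituting into the one remaining equation that mentions T3 gives: tree(option(arrow(T, nat))) =?= tree(option(arrow(arrow(arrow(int, bool), arrow(int, bool)), nat))).
Decompose tree/1: option(arrow(T, nat)) =?= option(arrow(arrow(arrow(int, bool), arrow(int, bool)), nat)).
Decompose option/1: arrow(T, nat) =?= arrow(arrow(arrow(int, bool), arrow(int, bool)), nat).
Decompose arrow/2: T =?= arrow(arrow(int, bool), arrow(int, bool)),  nat =?= nat.
Bind T := arrow(arrow(int, bool), arrow(int, bool)); substituting into the one remaining equation that mentions T gives: tree(arrow(tree(int), option(arrow(arrow(int, bool), arrow(int, bool))))) =?= tree(arrow(tree(int), option(A))).
Delete trivial equation nat =?= nat.
Decompose tree/1: arrow(tree(int), option(arrow(arrow(int, bool), arrow(int, bool)))) =?= arrow(tree(int), option(A)).
Decompose arrow/2: tree(int) =?= tree(int),  option(arrow(arrow(int, bool), arrow(int, bool))) =?= option(A).
Delete trivial equation tree(int) =?= tree(int).
Decompose option/1: arrow(arrow(int, bool), arrow(int, bool)) =?= A.
Bind A := arrow(arrow(int, bool), arrow(int, bool)).
MGU = { T3 -> arrow(int, bool), T -> arrow(arrow(int, bool), arrow(int, bool)), A -> arrow(arrow(int, bool), arrow(int, bool)) }, so A -> arrow(arrow(int, bool), arrow(int, bool)).

arrow(arrow(int, bool), arrow(int, bool))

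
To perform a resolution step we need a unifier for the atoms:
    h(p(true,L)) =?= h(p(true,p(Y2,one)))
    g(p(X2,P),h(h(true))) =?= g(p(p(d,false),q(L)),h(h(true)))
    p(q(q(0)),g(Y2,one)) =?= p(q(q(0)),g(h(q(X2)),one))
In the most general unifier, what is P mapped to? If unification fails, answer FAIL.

q(p(h(q(p(d,false))),one))

Decompose h/1: p(true,L) =?= p(true,p(Y2,one)).
Decompose p/2: true =?= true,  L =?= p(Y2,one).
Delete trivial equation true =?= true.
Bind L := p(Y2,one); substituting into the one remaining equation that mentions L gives: g(p(X2,P),h(h(true))) =?= g(p(p(d,false),q(p(Y2,one))),h(h(true))).
Decompose g/2: p(X2,P) =?= p(p(d,false),q(p(Y2,one))),  h(h(true)) =?= h(h(true)).
Decompose p/2: X2 =?= p(d,false),  P =?= q(p(Y2,one)).
Bind X2 := p(d,false); substituting into the one remaining equation that mentions X2 gives: p(q(q(0)),g(Y2,one)) =?= p(q(q(0)),g(h(q(p(d,false))),one)).
Bind P := q(p(Y2,one)); no other remaining equation mentions P.
Delete trivial equation h(h(true)) =?= h(h(true)).
Decompose p/2: q(q(0)) =?= q(q(0)),  g(Y2,one) =?= g(h(q(p(d,false))),one).
Delete trivial equation q(q(0)) =?= q(q(0)).
Decompose g/2: Y2 =?= h(q(p(d,false))),  one =?= one.
Bind Y2 := h(q(p(d,false))); no other remaining equation mentions Y2. Substituting into the earlier bindings gives L := p(h(q(p(d,false))),one), P := q(p(h(q(p(d,false))),one)).
Delete trivial equation one =?= one.
MGU = { L ↦ p(h(q(p(d,false))),one), X2 ↦ p(d,false), P ↦ q(p(h(q(p(d,false))),one)), Y2 ↦ h(q(p(d,false))) }, so P ↦ q(p(h(q(p(d,false))),one)).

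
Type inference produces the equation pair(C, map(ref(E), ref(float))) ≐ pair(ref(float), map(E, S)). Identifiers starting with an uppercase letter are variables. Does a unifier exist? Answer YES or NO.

NO

Decompose pair/2: C ≐ ref(float),  map(ref(E), ref(float)) ≐ map(E, S).
Bind C := ref(float); no other remaining equation mentions C.
Decompose map/2: ref(E) ≐ E,  ref(float) ≐ S.
Occurs check fails: E occurs in ref(E); the equation E ≐ ref(E) has no finite solution.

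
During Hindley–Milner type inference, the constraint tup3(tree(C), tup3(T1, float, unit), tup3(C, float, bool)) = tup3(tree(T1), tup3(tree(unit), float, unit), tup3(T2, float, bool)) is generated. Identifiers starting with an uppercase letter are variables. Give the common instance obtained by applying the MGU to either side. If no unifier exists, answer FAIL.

Decompose tup3/3: tree(C) = tree(T1),  tup3(T1, float, unit) = tup3(tree(unit), float, unit),  tup3(C, float, bool) = tup3(T2, float, bool).
Decompose tree/1: C = T1.
Bind C := T1; substituting into the one remaining equation that mentions C gives: tup3(T1, float, bool) = tup3(T2, float, bool).
Decompose tup3/3: T1 = tree(unit),  float = float,  unit = unit.
Bind T1 := tree(unit); substituting into the one remaining equation that mentions T1 gives: tup3(tree(unit), float, bool) = tup3(T2, float, bool). Substituting into the earlier binding gives C := tree(unit).
Delete trivial equation float = float.
Delete trivial equation unit = unit.
Decompose tup3/3: tree(unit) = T2,  float = float,  bool = bool.
Bind T2 := tree(unit); no other remaining equation mentions T2.
Delete trivial equation float = float.
Delete trivial equation bool = bool.
Applying the MGU to either side gives tup3(tree(tree(unit)), tup3(tree(unit), float, unit), tup3(tree(unit), float, bool)).

tup3(tree(tree(unit)), tup3(tree(unit), float, unit), tup3(tree(unit), float, bool))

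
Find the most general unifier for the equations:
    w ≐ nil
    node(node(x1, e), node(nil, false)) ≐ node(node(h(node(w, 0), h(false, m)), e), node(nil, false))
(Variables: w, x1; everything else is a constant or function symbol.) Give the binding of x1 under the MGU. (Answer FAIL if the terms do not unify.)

h(node(nil, 0), h(false, m))

Bind w := nil; substituting into the remaining equation gives: node(node(x1, e), node(nil, false)) ≐ node(node(h(node(nil, 0), h(false, m)), e), node(nil, false)).
Decompose node/2: node(x1, e) ≐ node(h(node(nil, 0), h(false, m)), e),  node(nil, false) ≐ node(nil, false).
Decompose node/2: x1 ≐ h(node(nil, 0), h(false, m)),  e ≐ e.
Bind x1 := h(node(nil, 0), h(false, m)); no other remaining equation mentions x1.
Delete trivial equation e ≐ e.
Delete trivial equation node(nil, false) ≐ node(nil, false).
MGU = { w -> nil, x1 -> h(node(nil, 0), h(false, m)) }, so x1 -> h(node(nil, 0), h(false, m)).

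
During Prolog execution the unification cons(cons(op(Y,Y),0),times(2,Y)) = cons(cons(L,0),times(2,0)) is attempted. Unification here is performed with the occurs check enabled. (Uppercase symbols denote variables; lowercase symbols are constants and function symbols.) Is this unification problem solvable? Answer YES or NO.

Decompose cons/2: cons(op(Y,Y),0) = cons(L,0),  times(2,Y) = times(2,0).
Decompose cons/2: op(Y,Y) = L,  0 = 0.
Bind L := op(Y,Y); no other remaining equation mentions L.
Delete trivial equation 0 = 0.
Decompose times/2: 2 = 2,  Y = 0.
Delete trivial equation 2 = 2.
Bind Y := 0. Substituting into the earlier binding gives L := op(0,0).
No equations remain and no clash or occurs-check failure arose, so a unifier exists.

YES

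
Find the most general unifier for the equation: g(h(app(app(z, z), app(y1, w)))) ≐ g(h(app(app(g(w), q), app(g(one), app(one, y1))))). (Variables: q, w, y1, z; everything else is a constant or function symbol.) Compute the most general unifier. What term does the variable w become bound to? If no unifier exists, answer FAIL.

app(one, g(one))

Decompose g/1: h(app(app(z, z), app(y1, w))) ≐ h(app(app(g(w), q), app(g(one), app(one, y1)))).
Decompose h/1: app(app(z, z), app(y1, w)) ≐ app(app(g(w), q), app(g(one), app(one, y1))).
Decompose app/2: app(z, z) ≐ app(g(w), q),  app(y1, w) ≐ app(g(one), app(one, y1)).
Decompose app/2: z ≐ g(w),  z ≐ q.
Bind z := g(w); substituting into the one remaining equation that mentions z gives: g(w) ≐ q.
Bind q := g(w); no other remaining equation mentions q.
Decompose app/2: y1 ≐ g(one),  w ≐ app(one, y1).
Bind y1 := g(one); substituting into the remaining equation gives: w ≐ app(one, g(one)).
Bind w := app(one, g(one)). Substituting into the earlier bindings gives z := g(app(one, g(one))), q := g(app(one, g(one))).
MGU = { z ↦ g(app(one, g(one))), q ↦ g(app(one, g(one))), y1 ↦ g(one), w ↦ app(one, g(one)) }, so w ↦ app(one, g(one)).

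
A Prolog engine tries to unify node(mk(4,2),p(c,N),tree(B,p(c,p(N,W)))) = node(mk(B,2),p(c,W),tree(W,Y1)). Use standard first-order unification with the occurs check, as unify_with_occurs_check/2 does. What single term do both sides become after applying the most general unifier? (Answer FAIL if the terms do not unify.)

node(mk(4,2),p(c,4),tree(4,p(c,p(4,4))))

Decompose node/3: mk(4,2) = mk(B,2),  p(c,N) = p(c,W),  tree(B,p(c,p(N,W))) = tree(W,Y1).
Decompose mk/2: 4 = B,  2 = 2.
Bind B := 4; substituting into the one remaining equation that mentions B gives: tree(4,p(c,p(N,W))) = tree(W,Y1).
Delete trivial equation 2 = 2.
Decompose p/2: c = c,  N = W.
Delete trivial equation c = c.
Bind N := W; substituting into the remaining equation gives: tree(4,p(c,p(W,W))) = tree(W,Y1).
Decompose tree/2: 4 = W,  p(c,p(W,W)) = Y1.
Bind W := 4; substituting into the remaining equation gives: p(c,p(4,4)) = Y1. Substituting into the earlier binding gives N := 4.
Bind Y1 := p(c,p(4,4)).
Applying the MGU to either side gives node(mk(4,2),p(c,4),tree(4,p(c,p(4,4)))).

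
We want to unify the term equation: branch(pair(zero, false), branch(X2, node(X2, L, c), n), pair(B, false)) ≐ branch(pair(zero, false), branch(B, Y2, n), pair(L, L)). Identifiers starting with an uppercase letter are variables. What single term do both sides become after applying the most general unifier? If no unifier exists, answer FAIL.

branch(pair(zero, false), branch(false, node(false, false, c), n), pair(false, false))

Decompose branch/3: pair(zero, false) ≐ pair(zero, false),  branch(X2, node(X2, L, c), n) ≐ branch(B, Y2, n),  pair(B, false) ≐ pair(L, L).
Delete trivial equation pair(zero, false) ≐ pair(zero, false).
Decompose branch/3: X2 ≐ B,  node(X2, L, c) ≐ Y2,  n ≐ n.
Bind X2 := B; substituting into the one remaining equation that mentions X2 gives: node(B, L, c) ≐ Y2.
Bind Y2 := node(B, L, c); no other remaining equation mentions Y2.
Delete trivial equation n ≐ n.
Decompose pair/2: B ≐ L,  false ≐ L.
Bind B := L; no other remaining equation mentions B. Substituting into the earlier bindings gives X2 := L, Y2 := node(L, L, c).
Bind L := false. Substituting into the earlier bindings gives X2 := false, Y2 := node(false, false, c), B := false.
Applying the MGU to either side gives branch(pair(zero, false), branch(false, node(false, false, c), n), pair(false, false)).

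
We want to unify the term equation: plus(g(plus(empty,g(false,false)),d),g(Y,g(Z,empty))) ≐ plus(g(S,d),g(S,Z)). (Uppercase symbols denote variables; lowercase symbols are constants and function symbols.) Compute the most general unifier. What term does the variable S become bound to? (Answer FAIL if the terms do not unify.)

Decompose plus/2: g(plus(empty,g(false,false)),d) ≐ g(S,d),  g(Y,g(Z,empty)) ≐ g(S,Z).
Decompose g/2: plus(empty,g(false,false)) ≐ S,  d ≐ d.
Bind S := plus(empty,g(false,false)); substituting into the one remaining equation that mentions S gives: g(Y,g(Z,empty)) ≐ g(plus(empty,g(false,false)),Z).
Delete trivial equation d ≐ d.
Decompose g/2: Y ≐ plus(empty,g(false,false)),  g(Z,empty) ≐ Z.
Bind Y := plus(empty,g(false,false)); no other remaining equation mentions Y.
Occurs check fails: Z occurs in g(Z,empty); the equation Z ≐ g(Z,empty) has no finite solution.

FAIL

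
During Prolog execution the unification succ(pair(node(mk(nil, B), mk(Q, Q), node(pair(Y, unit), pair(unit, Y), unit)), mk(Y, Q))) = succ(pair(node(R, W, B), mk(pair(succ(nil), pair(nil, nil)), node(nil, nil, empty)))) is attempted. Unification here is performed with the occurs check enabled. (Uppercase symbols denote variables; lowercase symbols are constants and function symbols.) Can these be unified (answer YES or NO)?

Decompose succ/1: pair(node(mk(nil, B), mk(Q, Q), node(pair(Y, unit), pair(unit, Y), unit)), mk(Y, Q)) = pair(node(R, W, B), mk(pair(succ(nil), pair(nil, nil)), node(nil, nil, empty))).
Decompose pair/2: node(mk(nil, B), mk(Q, Q), node(pair(Y, unit), pair(unit, Y), unit)) = node(R, W, B),  mk(Y, Q) = mk(pair(succ(nil), pair(nil, nil)), node(nil, nil, empty)).
Decompose node/3: mk(nil, B) = R,  mk(Q, Q) = W,  node(pair(Y, unit), pair(unit, Y), unit) = B.
Bind R := mk(nil, B); no other remaining equation mentions R.
Bind W := mk(Q, Q); no other remaining equation mentions W.
Bind B := node(pair(Y, unit), pair(unit, Y), unit); no other remaining equation mentions B. Substituting into the earlier binding gives R := mk(nil, node(pair(Y, unit), pair(unit, Y), unit)).
Decompose mk/2: Y = pair(succ(nil), pair(nil, nil)),  Q = node(nil, nil, empty).
Bind Y := pair(succ(nil), pair(nil, nil)); no other remaining equation mentions Y. Substituting into the earlier bindings gives R := mk(nil, node(pair(pair(succ(nil), pair(nil, nil)), unit), pair(unit, pair(succ(nil), pair(nil, nil))), unit)), B := node(pair(pair(succ(nil), pair(nil, nil)), unit), pair(unit, pair(succ(nil), pair(nil, nil))), unit).
Bind Q := node(nil, nil, empty). Substituting into the earlier binding gives W := mk(node(nil, nil, empty), node(nil, nil, empty)).
No equations remain and no clash or occurs-check failure arose, so a unifier exists.

YES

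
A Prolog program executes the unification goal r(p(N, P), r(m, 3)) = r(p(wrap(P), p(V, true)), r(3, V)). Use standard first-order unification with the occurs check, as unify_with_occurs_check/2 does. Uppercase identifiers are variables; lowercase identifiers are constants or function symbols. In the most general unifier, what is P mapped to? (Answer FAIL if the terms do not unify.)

FAIL

Decompose r/2: p(N, P) = p(wrap(P), p(V, true)),  r(m, 3) = r(3, V).
Decompose p/2: N = wrap(P),  P = p(V, true).
Bind N := wrap(P); no other remaining equation mentions N.
Bind P := p(V, true); no other remaining equation mentions P. Substituting into the earlier binding gives N := wrap(p(V, true)).
Decompose r/2: m = 3,  3 = V.
Clash: constants m and 3 differ; no unifier exists.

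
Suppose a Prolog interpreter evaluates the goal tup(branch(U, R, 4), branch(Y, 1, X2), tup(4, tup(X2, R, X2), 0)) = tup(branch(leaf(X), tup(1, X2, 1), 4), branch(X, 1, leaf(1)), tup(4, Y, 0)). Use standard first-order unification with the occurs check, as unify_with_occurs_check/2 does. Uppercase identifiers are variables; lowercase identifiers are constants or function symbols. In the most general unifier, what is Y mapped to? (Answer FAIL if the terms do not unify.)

tup(leaf(1), tup(1, leaf(1), 1), leaf(1))

Decompose tup/3: branch(U, R, 4) = branch(leaf(X), tup(1, X2, 1), 4),  branch(Y, 1, X2) = branch(X, 1, leaf(1)),  tup(4, tup(X2, R, X2), 0) = tup(4, Y, 0).
Decompose branch/3: U = leaf(X),  R = tup(1, X2, 1),  4 = 4.
Bind U := leaf(X); no other remaining equation mentions U.
Bind R := tup(1, X2, 1); substituting into the one remaining equation that mentions R gives: tup(4, tup(X2, tup(1, X2, 1), X2), 0) = tup(4, Y, 0).
Delete trivial equation 4 = 4.
Decompose branch/3: Y = X,  1 = 1,  X2 = leaf(1).
Bind Y := X; substituting into the one remaining equation that mentions Y gives: tup(4, tup(X2, tup(1, X2, 1), X2), 0) = tup(4, X, 0).
Delete trivial equation 1 = 1.
Bind X2 := leaf(1); substituting into the remaining equation gives: tup(4, tup(leaf(1), tup(1, leaf(1), 1), leaf(1)), 0) = tup(4, X, 0). Substituting into the earlier binding gives R := tup(1, leaf(1), 1).
Decompose tup/3: 4 = 4,  tup(leaf(1), tup(1, leaf(1), 1), leaf(1)) = X,  0 = 0.
Delete trivial equation 4 = 4.
Bind X := tup(leaf(1), tup(1, leaf(1), 1), leaf(1)); no other remaining equation mentions X. Substituting into the earlier bindings gives U := leaf(tup(leaf(1), tup(1, leaf(1), 1), leaf(1))), Y := tup(leaf(1), tup(1, leaf(1), 1), leaf(1)).
Delete trivial equation 0 = 0.
MGU = { U = leaf(tup(leaf(1), tup(1, leaf(1), 1), leaf(1))), R = tup(1, leaf(1), 1), Y = tup(leaf(1), tup(1, leaf(1), 1), leaf(1)), X2 = leaf(1), X = tup(leaf(1), tup(1, leaf(1), 1), leaf(1)) }, so Y = tup(leaf(1), tup(1, leaf(1), 1), leaf(1)).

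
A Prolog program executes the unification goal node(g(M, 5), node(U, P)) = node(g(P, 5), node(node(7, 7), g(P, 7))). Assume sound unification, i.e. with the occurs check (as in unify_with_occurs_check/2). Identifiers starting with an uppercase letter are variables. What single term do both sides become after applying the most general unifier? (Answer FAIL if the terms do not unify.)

FAIL

Decompose node/2: g(M, 5) = g(P, 5),  node(U, P) = node(node(7, 7), g(P, 7)).
Decompose g/2: M = P,  5 = 5.
Bind M := P; no other remaining equation mentions M.
Delete trivial equation 5 = 5.
Decompose node/2: U = node(7, 7),  P = g(P, 7).
Bind U := node(7, 7); no other remaining equation mentions U.
Occurs check fails: P occurs in g(P, 7); the equation P = g(P, 7) has no finite solution.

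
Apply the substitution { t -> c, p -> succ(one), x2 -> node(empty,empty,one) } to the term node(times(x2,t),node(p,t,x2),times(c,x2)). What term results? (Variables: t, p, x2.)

node(times(node(empty,empty,one),c),node(succ(one),c,node(empty,empty,one)),times(c,node(empty,empty,one)))

Replace each occurrence of t with c.
Replace each occurrence of p with succ(one).
Replace each occurrence of x2 with node(empty,empty,one).
Result: node(times(node(empty,empty,one),c),node(succ(one),c,node(empty,empty,one)),times(c,node(empty,empty,one))).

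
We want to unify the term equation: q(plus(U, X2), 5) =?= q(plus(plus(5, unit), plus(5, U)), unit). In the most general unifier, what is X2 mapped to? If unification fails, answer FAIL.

FAIL

Decompose q/2: plus(U, X2) =?= plus(plus(5, unit), plus(5, U)),  5 =?= unit.
Decompose plus/2: U =?= plus(5, unit),  X2 =?= plus(5, U).
Bind U := plus(5, unit); substituting into the one remaining equation that mentions U gives: X2 =?= plus(5, plus(5, unit)).
Bind X2 := plus(5, plus(5, unit)); no other remaining equation mentions X2.
Clash: constants 5 and unit differ; no unifier exists.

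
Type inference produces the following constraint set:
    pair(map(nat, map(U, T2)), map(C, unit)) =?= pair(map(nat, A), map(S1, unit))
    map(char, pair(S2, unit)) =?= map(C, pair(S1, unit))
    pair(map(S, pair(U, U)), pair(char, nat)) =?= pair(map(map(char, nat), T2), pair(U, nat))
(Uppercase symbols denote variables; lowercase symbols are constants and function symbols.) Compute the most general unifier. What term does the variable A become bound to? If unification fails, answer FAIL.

map(char, pair(char, char))

Decompose pair/2: map(nat, map(U, T2)) =?= map(nat, A),  map(C, unit) =?= map(S1, unit).
Decompose map/2: nat =?= nat,  map(U, T2) =?= A.
Delete trivial equation nat =?= nat.
Bind A := map(U, T2); no other remaining equation mentions A.
Decompose map/2: C =?= S1,  unit =?= unit.
Bind C := S1; substituting into the one remaining equation that mentions C gives: map(char, pair(S2, unit)) =?= map(S1, pair(S1, unit)).
Delete trivial equation unit =?= unit.
Decompose map/2: char =?= S1,  pair(S2, unit) =?= pair(S1, unit).
Bind S1 := char; substituting into the one remaining equation that mentions S1 gives: pair(S2, unit) =?= pair(char, unit). Substituting into the earlier binding gives C := char.
Decompose pair/2: S2 =?= char,  unit =?= unit.
Bind S2 := char; no other remaining equation mentions S2.
Delete trivial equation unit =?= unit.
Decompose pair/2: map(S, pair(U, U)) =?= map(map(char, nat), T2),  pair(char, nat) =?= pair(U, nat).
Decompose map/2: S =?= map(char, nat),  pair(U, U) =?= T2.
Bind S := map(char, nat); no other remaining equation mentions S.
Bind T2 := pair(U, U); no other remaining equation mentions T2. Substituting into the earlier binding gives A := map(U, pair(U, U)).
Decompose pair/2: char =?= U,  nat =?= nat.
Bind U := char; no other remaining equation mentions U. Substituting into the earlier bindings gives A := map(char, pair(char, char)), T2 := pair(char, char).
Delete trivial equation nat =?= nat.
MGU = { A ↦ map(char, pair(char, char)), C ↦ char, S1 ↦ char, S2 ↦ char, S ↦ map(char, nat), T2 ↦ pair(char, char), U ↦ char }, so A ↦ map(char, pair(char, char)).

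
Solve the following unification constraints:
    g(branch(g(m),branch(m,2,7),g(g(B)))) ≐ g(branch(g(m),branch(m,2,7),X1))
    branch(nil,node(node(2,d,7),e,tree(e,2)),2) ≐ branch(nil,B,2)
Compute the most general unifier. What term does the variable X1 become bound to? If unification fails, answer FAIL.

g(g(node(node(2,d,7),e,tree(e,2))))

Decompose g/1: branch(g(m),branch(m,2,7),g(g(B))) ≐ branch(g(m),branch(m,2,7),X1).
Decompose branch/3: g(m) ≐ g(m),  branch(m,2,7) ≐ branch(m,2,7),  g(g(B)) ≐ X1.
Delete trivial equation g(m) ≐ g(m).
Delete trivial equation branch(m,2,7) ≐ branch(m,2,7).
Bind X1 := g(g(B)); no other remaining equation mentions X1.
Decompose branch/3: nil ≐ nil,  node(node(2,d,7),e,tree(e,2)) ≐ B,  2 ≐ 2.
Delete trivial equation nil ≐ nil.
Bind B := node(node(2,d,7),e,tree(e,2)); no other remaining equation mentions B. Substituting into the earlier binding gives X1 := g(g(node(node(2,d,7),e,tree(e,2)))).
Delete trivial equation 2 ≐ 2.
MGU = { X1 := g(g(node(node(2,d,7),e,tree(e,2)))), B := node(node(2,d,7),e,tree(e,2)) }, so X1 := g(g(node(node(2,d,7),e,tree(e,2)))).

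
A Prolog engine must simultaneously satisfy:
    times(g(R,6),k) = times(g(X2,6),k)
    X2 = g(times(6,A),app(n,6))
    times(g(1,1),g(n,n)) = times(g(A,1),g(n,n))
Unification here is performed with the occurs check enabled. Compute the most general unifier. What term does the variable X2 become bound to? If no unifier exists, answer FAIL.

Decompose times/2: g(R,6) = g(X2,6),  k = k.
Decompose g/2: R = X2,  6 = 6.
Bind R := X2; no other remaining equation mentions R.
Delete trivial equation 6 = 6.
Delete trivial equation k = k.
Bind X2 := g(times(6,A),app(n,6)); no other remaining equation mentions X2. Substituting into the earlier binding gives R := g(times(6,A),app(n,6)).
Decompose times/2: g(1,1) = g(A,1),  g(n,n) = g(n,n).
Decompose g/2: 1 = A,  1 = 1.
Bind A := 1; no other remaining equation mentions A. Substituting into the earlier bindings gives R := g(times(6,1),app(n,6)), X2 := g(times(6,1),app(n,6)).
Delete trivial equation 1 = 1.
Delete trivial equation g(n,n) = g(n,n).
MGU = { R = g(times(6,1),app(n,6)), X2 = g(times(6,1),app(n,6)), A = 1 }, so X2 = g(times(6,1),app(n,6)).

g(times(6,1),app(n,6))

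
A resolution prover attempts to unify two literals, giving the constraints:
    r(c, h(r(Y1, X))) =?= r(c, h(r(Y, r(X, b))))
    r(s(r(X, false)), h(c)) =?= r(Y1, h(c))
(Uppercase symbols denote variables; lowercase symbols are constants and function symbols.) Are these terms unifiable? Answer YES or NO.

Decompose r/2: c =?= c,  h(r(Y1, X)) =?= h(r(Y, r(X, b))).
Delete trivial equation c =?= c.
Decompose h/1: r(Y1, X) =?= r(Y, r(X, b)).
Decompose r/2: Y1 =?= Y,  X =?= r(X, b).
Bind Y1 := Y; substituting into the one remaining equation that mentions Y1 gives: r(s(r(X, false)), h(c)) =?= r(Y, h(c)).
Occurs check fails: X occurs in r(X, b); the equation X =?= r(X, b) has no finite solution.

NO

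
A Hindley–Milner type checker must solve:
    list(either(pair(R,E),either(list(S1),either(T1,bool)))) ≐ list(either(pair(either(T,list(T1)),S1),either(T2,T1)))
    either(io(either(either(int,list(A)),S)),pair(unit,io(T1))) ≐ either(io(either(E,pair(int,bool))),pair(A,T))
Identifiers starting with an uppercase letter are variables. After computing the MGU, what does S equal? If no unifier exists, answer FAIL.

Decompose list/1: either(pair(R,E),either(list(S1),either(T1,bool))) ≐ either(pair(either(T,list(T1)),S1),either(T2,T1)).
Decompose either/2: pair(R,E) ≐ pair(either(T,list(T1)),S1),  either(list(S1),either(T1,bool)) ≐ either(T2,T1).
Decompose pair/2: R ≐ either(T,list(T1)),  E ≐ S1.
Bind R := either(T,list(T1)); no other remaining equation mentions R.
Bind E := S1; substituting into the one remaining equation that mentions E gives: either(io(either(either(int,list(A)),S)),pair(unit,io(T1))) ≐ either(io(either(S1,pair(int,bool))),pair(A,T)).
Decompose either/2: list(S1) ≐ T2,  either(T1,bool) ≐ T1.
Bind T2 := list(S1); no other remaining equation mentions T2.
Occurs check fails: T1 occurs in either(T1,bool); the equation T1 ≐ either(T1,bool) has no finite solution.

FAIL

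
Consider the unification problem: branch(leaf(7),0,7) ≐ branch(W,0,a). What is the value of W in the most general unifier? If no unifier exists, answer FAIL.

FAIL

Decompose branch/3: leaf(7) ≐ W,  0 ≐ 0,  7 ≐ a.
Bind W := leaf(7); no other remaining equation mentions W.
Delete trivial equation 0 ≐ 0.
Clash: constants 7 and a differ; no unifier exists.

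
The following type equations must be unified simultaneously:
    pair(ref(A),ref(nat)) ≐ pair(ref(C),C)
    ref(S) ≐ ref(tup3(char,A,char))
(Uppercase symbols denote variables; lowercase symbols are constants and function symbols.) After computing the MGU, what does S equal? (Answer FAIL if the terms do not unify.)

tup3(char,ref(nat),char)

Decompose pair/2: ref(A) ≐ ref(C),  ref(nat) ≐ C.
Decompose ref/1: A ≐ C.
Bind A := C; substituting into the one remaining equation that mentions A gives: ref(S) ≐ ref(tup3(char,C,char)).
Bind C := ref(nat); substituting into the remaining equation gives: ref(S) ≐ ref(tup3(char,ref(nat),char)). Substituting into the earlier binding gives A := ref(nat).
Decompose ref/1: S ≐ tup3(char,ref(nat),char).
Bind S := tup3(char,ref(nat),char).
MGU = { A ↦ ref(nat), C ↦ ref(nat), S ↦ tup3(char,ref(nat),char) }, so S ↦ tup3(char,ref(nat),char).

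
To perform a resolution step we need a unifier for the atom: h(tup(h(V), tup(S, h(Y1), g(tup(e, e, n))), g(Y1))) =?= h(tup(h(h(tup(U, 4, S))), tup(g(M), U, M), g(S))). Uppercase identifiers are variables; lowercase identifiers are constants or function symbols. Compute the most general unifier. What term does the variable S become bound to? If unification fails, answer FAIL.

Decompose h/1: tup(h(V), tup(S, h(Y1), g(tup(e, e, n))), g(Y1)) =?= tup(h(h(tup(U, 4, S))), tup(g(M), U, M), g(S)).
Decompose tup/3: h(V) =?= h(h(tup(U, 4, S))),  tup(S, h(Y1), g(tup(e, e, n))) =?= tup(g(M), U, M),  g(Y1) =?= g(S).
Decompose h/1: V =?= h(tup(U, 4, S)).
Bind V := h(tup(U, 4, S)); no other remaining equation mentions V.
Decompose tup/3: S =?= g(M),  h(Y1) =?= U,  g(tup(e, e, n)) =?= M.
Bind S := g(M); substituting into the one remaining equation that mentions S gives: g(Y1) =?= g(g(M)). Substituting into the earlier binding gives V := h(tup(U, 4, g(M))).
Bind U := h(Y1); no other remaining equation mentions U. Substituting into the earlier binding gives V := h(tup(h(Y1), 4, g(M))).
Bind M := g(tup(e, e, n)); substituting into the remaining equation gives: g(Y1) =?= g(g(g(tup(e, e, n)))). Substituting into the earlier bindings gives V := h(tup(h(Y1), 4, g(g(tup(e, e, n))))), S := g(g(tup(e, e, n))).
Decompose g/1: Y1 =?= g(g(tup(e, e, n))).
Bind Y1 := g(g(tup(e, e, n))). Substituting into the earlier bindings gives V := h(tup(h(g(g(tup(e, e, n)))), 4, g(g(tup(e, e, n))))), U := h(g(g(tup(e, e, n)))).
MGU = { V ↦ h(tup(h(g(g(tup(e, e, n)))), 4, g(g(tup(e, e, n))))), S ↦ g(g(tup(e, e, n))), U ↦ h(g(g(tup(e, e, n)))), M ↦ g(tup(e, e, n)), Y1 ↦ g(g(tup(e, e, n))) }, so S ↦ g(g(tup(e, e, n))).

g(g(tup(e, e, n)))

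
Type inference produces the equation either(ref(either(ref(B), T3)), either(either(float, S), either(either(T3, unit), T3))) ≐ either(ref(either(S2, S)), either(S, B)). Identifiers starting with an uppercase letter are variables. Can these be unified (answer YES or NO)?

NO

Decompose either/2: ref(either(ref(B), T3)) ≐ ref(either(S2, S)),  either(either(float, S), either(either(T3, unit), T3)) ≐ either(S, B).
Decompose ref/1: either(ref(B), T3) ≐ either(S2, S).
Decompose either/2: ref(B) ≐ S2,  T3 ≐ S.
Bind S2 := ref(B); no other remaining equation mentions S2.
Bind T3 := S; substituting into the remaining equation gives: either(either(float, S), either(either(S, unit), S)) ≐ either(S, B).
Decompose either/2: either(float, S) ≐ S,  either(either(S, unit), S) ≐ B.
Occurs check fails: S occurs in either(float, S); the equation S ≐ either(float, S) has no finite solution.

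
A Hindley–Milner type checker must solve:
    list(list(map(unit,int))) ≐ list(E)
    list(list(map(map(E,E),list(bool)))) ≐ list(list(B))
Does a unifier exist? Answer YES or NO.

Decompose list/1: list(map(unit,int)) ≐ E.
Bind E := list(map(unit,int)); substituting into the remaining equation gives: list(list(map(map(list(map(unit,int)),list(map(unit,int))),list(bool)))) ≐ list(list(B)).
Decompose list/1: list(map(map(list(map(unit,int)),list(map(unit,int))),list(bool))) ≐ list(B).
Decompose list/1: map(map(list(map(unit,int)),list(map(unit,int))),list(bool)) ≐ B.
Bind B := map(map(list(map(unit,int)),list(map(unit,int))),list(bool)).
No equations remain and no clash or occurs-check failure arose, so a unifier exists.

YES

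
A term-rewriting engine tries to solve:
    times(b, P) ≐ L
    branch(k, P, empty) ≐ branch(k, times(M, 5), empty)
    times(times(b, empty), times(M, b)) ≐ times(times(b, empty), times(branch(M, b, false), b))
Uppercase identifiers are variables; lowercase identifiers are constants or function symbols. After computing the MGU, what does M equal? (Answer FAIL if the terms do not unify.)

FAIL

Bind L := times(b, P); no other remaining equation mentions L.
Decompose branch/3: k ≐ k,  P ≐ times(M, 5),  empty ≐ empty.
Delete trivial equation k ≐ k.
Bind P := times(M, 5); no other remaining equation mentions P. Substituting into the earlier binding gives L := times(b, times(M, 5)).
Delete trivial equation empty ≐ empty.
Decompose times/2: times(b, empty) ≐ times(b, empty),  times(M, b) ≐ times(branch(M, b, false), b).
Delete trivial equation times(b, empty) ≐ times(b, empty).
Decompose times/2: M ≐ branch(M, b, false),  b ≐ b.
Occurs check fails: M occurs in branch(M, b, false); the equation M ≐ branch(M, b, false) has no finite solution.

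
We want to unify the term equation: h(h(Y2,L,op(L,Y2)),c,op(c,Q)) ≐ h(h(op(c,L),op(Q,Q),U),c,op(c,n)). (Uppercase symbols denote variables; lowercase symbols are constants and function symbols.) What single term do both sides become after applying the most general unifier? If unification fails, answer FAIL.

Decompose h/3: h(Y2,L,op(L,Y2)) ≐ h(op(c,L),op(Q,Q),U),  c ≐ c,  op(c,Q) ≐ op(c,n).
Decompose h/3: Y2 ≐ op(c,L),  L ≐ op(Q,Q),  op(L,Y2) ≐ U.
Bind Y2 := op(c,L); substituting into the one remaining equation that mentions Y2 gives: op(L,op(c,L)) ≐ U.
Bind L := op(Q,Q); substituting into the one remaining equation that mentions L gives: op(op(Q,Q),op(c,op(Q,Q))) ≐ U. Substituting into the earlier binding gives Y2 := op(c,op(Q,Q)).
Bind U := op(op(Q,Q),op(c,op(Q,Q))); no other remaining equation mentions U.
Delete trivial equation c ≐ c.
Decompose op/2: c ≐ c,  Q ≐ n.
Delete trivial equation c ≐ c.
Bind Q := n. Substituting into the earlier bindings gives Y2 := op(c,op(n,n)), L := op(n,n), U := op(op(n,n),op(c,op(n,n))).
Applying the MGU to either side gives h(h(op(c,op(n,n)),op(n,n),op(op(n,n),op(c,op(n,n)))),c,op(c,n)).

h(h(op(c,op(n,n)),op(n,n),op(op(n,n),op(c,op(n,n)))),c,op(c,n))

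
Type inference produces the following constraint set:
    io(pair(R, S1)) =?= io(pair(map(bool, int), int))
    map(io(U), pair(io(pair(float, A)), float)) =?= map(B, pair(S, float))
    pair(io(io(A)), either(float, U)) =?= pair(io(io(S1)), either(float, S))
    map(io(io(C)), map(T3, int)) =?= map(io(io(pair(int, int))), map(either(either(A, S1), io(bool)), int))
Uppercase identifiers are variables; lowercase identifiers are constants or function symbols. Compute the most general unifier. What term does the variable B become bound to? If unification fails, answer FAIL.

Decompose io/1: pair(R, S1) =?= pair(map(bool, int), int).
Decompose pair/2: R =?= map(bool, int),  S1 =?= int.
Bind R := map(bool, int); no other remaining equation mentions R.
Bind S1 := int; substituting into the 2 remaining equations that mention S1 gives: pair(io(io(A)), either(float, U)) =?= pair(io(io(int)), either(float, S)),  map(io(io(C)), map(T3, int)) =?= map(io(io(pair(int, int))), map(either(either(A, int), io(bool)), int)).
Decompose map/2: io(U) =?= B,  pair(io(pair(float, A)), float) =?= pair(S, float).
Bind B := io(U); no other remaining equation mentions B.
Decompose pair/2: io(pair(float, A)) =?= S,  float =?= float.
Bind S := io(pair(float, A)); substituting into the one remaining equation that mentions S gives: pair(io(io(A)), either(float, U)) =?= pair(io(io(int)), either(float, io(pair(float, A)))).
Delete trivial equation float =?= float.
Decompose pair/2: io(io(A)) =?= io(io(int)),  either(float, U) =?= either(float, io(pair(float, A))).
Decompose io/1: io(A) =?= io(int).
Decompose io/1: A =?= int.
Bind A := int; substituting into the remaining equations gives: either(float, U) =?= either(float, io(pair(float, int))),  map(io(io(C)), map(T3, int)) =?= map(io(io(pair(int, int))), map(either(either(int, int), io(bool)), int)). Substituting into the earlier binding gives S := io(pair(float, int)).
Decompose either/2: float =?= float,  U =?= io(pair(float, int)).
Delete trivial equation float =?= float.
Bind U := io(pair(float, int)); no other remaining equation mentions U. Substituting into the earlier binding gives B := io(io(pair(float, int))).
Decompose map/2: io(io(C)) =?= io(io(pair(int, int))),  map(T3, int) =?= map(either(either(int, int), io(bool)), int).
Decompose io/1: io(C) =?= io(pair(int, int)).
Decompose io/1: C =?= pair(int, int).
Bind C := pair(int, int); no other remaining equation mentions C.
Decompose map/2: T3 =?= either(either(int, int), io(bool)),  int =?= int.
Bind T3 := either(either(int, int), io(bool)); no other remaining equation mentions T3.
Delete trivial equation int =?= int.
MGU = { R ↦ map(bool, int), S1 ↦ int, B ↦ io(io(pair(float, int))), S ↦ io(pair(float, int)), A ↦ int, U ↦ io(pair(float, int)), C ↦ pair(int, int), T3 ↦ either(either(int, int), io(bool)) }, so B ↦ io(io(pair(float, int))).

io(io(pair(float, int)))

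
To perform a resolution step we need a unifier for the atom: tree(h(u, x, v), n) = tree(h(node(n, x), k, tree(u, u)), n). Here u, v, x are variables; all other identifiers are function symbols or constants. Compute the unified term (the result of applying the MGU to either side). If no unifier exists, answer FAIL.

tree(h(node(n, k), k, tree(node(n, k), node(n, k))), n)

Decompose tree/2: h(u, x, v) = h(node(n, x), k, tree(u, u)),  n = n.
Decompose h/3: u = node(n, x),  x = k,  v = tree(u, u).
Bind u := node(n, x); substituting into the one remaining equation that mentions u gives: v = tree(node(n, x), node(n, x)).
Bind x := k; substituting into the one remaining equation that mentions x gives: v = tree(node(n, k), node(n, k)). Substituting into the earlier binding gives u := node(n, k).
Bind v := tree(node(n, k), node(n, k)); no other remaining equation mentions v.
Delete trivial equation n = n.
Applying the MGU to either side gives tree(h(node(n, k), k, tree(node(n, k), node(n, k))), n).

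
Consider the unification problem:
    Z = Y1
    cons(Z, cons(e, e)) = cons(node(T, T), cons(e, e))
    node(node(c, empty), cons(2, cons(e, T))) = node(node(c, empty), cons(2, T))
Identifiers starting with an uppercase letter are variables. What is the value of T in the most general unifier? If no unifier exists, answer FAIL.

FAIL

Bind Z := Y1; substituting into the one remaining equation that mentions Z gives: cons(Y1, cons(e, e)) = cons(node(T, T), cons(e, e)).
Decompose cons/2: Y1 = node(T, T),  cons(e, e) = cons(e, e).
Bind Y1 := node(T, T); no other remaining equation mentions Y1. Substituting into the earlier binding gives Z := node(T, T).
Delete trivial equation cons(e, e) = cons(e, e).
Decompose node/2: node(c, empty) = node(c, empty),  cons(2, cons(e, T)) = cons(2, T).
Delete trivial equation node(c, empty) = node(c, empty).
Decompose cons/2: 2 = 2,  cons(e, T) = T.
Delete trivial equation 2 = 2.
Occurs check fails: T occurs in cons(e, T); the equation T = cons(e, T) has no finite solution.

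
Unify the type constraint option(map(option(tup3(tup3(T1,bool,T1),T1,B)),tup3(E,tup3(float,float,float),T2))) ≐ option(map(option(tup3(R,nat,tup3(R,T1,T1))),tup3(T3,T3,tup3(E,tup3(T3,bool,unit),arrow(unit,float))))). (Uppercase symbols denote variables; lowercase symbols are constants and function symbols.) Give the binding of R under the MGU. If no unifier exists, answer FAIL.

tup3(nat,bool,nat)

Decompose option/1: map(option(tup3(tup3(T1,bool,T1),T1,B)),tup3(E,tup3(float,float,float),T2)) ≐ map(option(tup3(R,nat,tup3(R,T1,T1))),tup3(T3,T3,tup3(E,tup3(T3,bool,unit),arrow(unit,float)))).
Decompose map/2: option(tup3(tup3(T1,bool,T1),T1,B)) ≐ option(tup3(R,nat,tup3(R,T1,T1))),  tup3(E,tup3(float,float,float),T2) ≐ tup3(T3,T3,tup3(E,tup3(T3,bool,unit),arrow(unit,float))).
Decompose option/1: tup3(tup3(T1,bool,T1),T1,B) ≐ tup3(R,nat,tup3(R,T1,T1)).
Decompose tup3/3: tup3(T1,bool,T1) ≐ R,  T1 ≐ nat,  B ≐ tup3(R,T1,T1).
Bind R := tup3(T1,bool,T1); substituting into the one remaining equation that mentions R gives: B ≐ tup3(tup3(T1,bool,T1),T1,T1).
Bind T1 := nat; substituting into the one remaining equation that mentions T1 gives: B ≐ tup3(tup3(nat,bool,nat),nat,nat). Substituting into the earlier binding gives R := tup3(nat,bool,nat).
Bind B := tup3(tup3(nat,bool,nat),nat,nat); no other remaining equation mentions B.
Decompose tup3/3: E ≐ T3,  tup3(float,float,float) ≐ T3,  T2 ≐ tup3(E,tup3(T3,bool,unit),arrow(unit,float)).
Bind E := T3; substituting into the one remaining equation that mentions E gives: T2 ≐ tup3(T3,tup3(T3,bool,unit),arrow(unit,float)).
Bind T3 := tup3(float,float,float); substituting into the remaining equation gives: T2 ≐ tup3(tup3(float,float,float),tup3(tup3(float,float,float),bool,unit),arrow(unit,float)). Substituting into the earlier binding gives E := tup3(float,float,float).
Bind T2 := tup3(tup3(float,float,float),tup3(tup3(float,float,float),bool,unit),arrow(unit,float)).
MGU = { R -> tup3(nat,bool,nat), T1 -> nat, B -> tup3(tup3(nat,bool,nat),nat,nat), E -> tup3(float,float,float), T3 -> tup3(float,float,float), T2 -> tup3(tup3(float,float,float),tup3(tup3(float,float,float),bool,unit),arrow(unit,float)) }, so R -> tup3(nat,bool,nat).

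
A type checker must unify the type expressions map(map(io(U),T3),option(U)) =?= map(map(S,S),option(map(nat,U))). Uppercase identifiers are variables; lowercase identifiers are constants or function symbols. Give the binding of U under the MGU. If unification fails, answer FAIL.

FAIL

Decompose map/2: map(io(U),T3) =?= map(S,S),  option(U) =?= option(map(nat,U)).
Decompose map/2: io(U) =?= S,  T3 =?= S.
Bind S := io(U); substituting into the one remaining equation that mentions S gives: T3 =?= io(U).
Bind T3 := io(U); no other remaining equation mentions T3.
Decompose option/1: U =?= map(nat,U).
Occurs check fails: U occurs in map(nat,U); the equation U =?= map(nat,U) has no finite solution.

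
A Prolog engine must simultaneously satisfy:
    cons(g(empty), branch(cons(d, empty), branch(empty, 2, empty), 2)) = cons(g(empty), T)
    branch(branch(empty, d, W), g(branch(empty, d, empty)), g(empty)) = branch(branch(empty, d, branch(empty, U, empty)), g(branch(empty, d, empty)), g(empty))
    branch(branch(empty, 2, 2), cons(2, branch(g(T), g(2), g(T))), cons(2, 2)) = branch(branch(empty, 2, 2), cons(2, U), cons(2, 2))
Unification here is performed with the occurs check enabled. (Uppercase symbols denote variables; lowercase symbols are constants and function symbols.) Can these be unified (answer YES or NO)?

Decompose cons/2: g(empty) = g(empty),  branch(cons(d, empty), branch(empty, 2, empty), 2) = T.
Delete trivial equation g(empty) = g(empty).
Bind T := branch(cons(d, empty), branch(empty, 2, empty), 2); substituting into the one remaining equation that mentions T gives: branch(branch(empty, 2, 2), cons(2, branch(g(branch(cons(d, empty), branch(empty, 2, empty), 2)), g(2), g(branch(cons(d, empty), branch(empty, 2, empty), 2)))), cons(2, 2)) = branch(branch(empty, 2, 2), cons(2, U), cons(2, 2)).
Decompose branch/3: branch(empty, d, W) = branch(empty, d, branch(empty, U, empty)),  g(branch(empty, d, empty)) = g(branch(empty, d, empty)),  g(empty) = g(empty).
Decompose branch/3: empty = empty,  d = d,  W = branch(empty, U, empty).
Delete trivial equation empty = empty.
Delete trivial equation d = d.
Bind W := branch(empty, U, empty); no other remaining equation mentions W.
Delete trivial equation g(branch(empty, d, empty)) = g(branch(empty, d, empty)).
Delete trivial equation g(empty) = g(empty).
Decompose branch/3: branch(empty, 2, 2) = branch(empty, 2, 2),  cons(2, branch(g(branch(cons(d, empty), branch(empty, 2, empty), 2)), g(2), g(branch(cons(d, empty), branch(empty, 2, empty), 2)))) = cons(2, U),  cons(2, 2) = cons(2, 2).
Delete trivial equation branch(empty, 2, 2) = branch(empty, 2, 2).
Decompose cons/2: 2 = 2,  branch(g(branch(cons(d, empty), branch(empty, 2, empty), 2)), g(2), g(branch(cons(d, empty), branch(empty, 2, empty), 2))) = U.
Delete trivial equation 2 = 2.
Bind U := branch(g(branch(cons(d, empty), branch(empty, 2, empty), 2)), g(2), g(branch(cons(d, empty), branch(empty, 2, empty), 2))); no other remaining equation mentions U. Substituting into the earlier binding gives W := branch(empty, branch(g(branch(cons(d, empty), branch(empty, 2, empty), 2)), g(2), g(branch(cons(d, empty), branch(empty, 2, empty), 2))), empty).
Delete trivial equation cons(2, 2) = cons(2, 2).
No equations remain and no clash or occurs-check failure arose, so a unifier exists.

YES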